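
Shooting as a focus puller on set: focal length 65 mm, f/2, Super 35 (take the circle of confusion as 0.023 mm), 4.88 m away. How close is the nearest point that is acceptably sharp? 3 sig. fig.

Hyperfocal distance H = f²/(N·c) + f = 65²/(2 × 0.023) + 65 = 4225/0.046 + 65 ≈ 91912.8 mm ≈ 91.91 m.
Near limit Dn = s·(H − f)/(H + s − 2f) = 4880 × (91912.8 − 65) / (91912.8 + 4880 − 2 × 65) = 4880 × 91847.8 / 96662.8 ≈ 4636.9 mm ≈ 4.64 m.

4.64 m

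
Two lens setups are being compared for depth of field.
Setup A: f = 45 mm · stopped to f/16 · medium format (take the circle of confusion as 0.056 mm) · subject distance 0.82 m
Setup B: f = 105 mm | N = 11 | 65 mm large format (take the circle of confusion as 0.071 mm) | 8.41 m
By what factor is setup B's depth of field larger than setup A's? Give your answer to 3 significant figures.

23.7

Setup A: H = 45²/(16×0.056) + 45 ≈ 2305.0 mm; DoF = Df − Dn = 1247.93 − 610.61 ≈ 637.32 mm.
Setup B: H = 105²/(11×0.071) + 105 ≈ 14221.5 mm; DoF = Df − Dn = 20428 − 5295 ≈ 15133 mm.
Ratio = 15133 / 637.32 ≈ 23.7.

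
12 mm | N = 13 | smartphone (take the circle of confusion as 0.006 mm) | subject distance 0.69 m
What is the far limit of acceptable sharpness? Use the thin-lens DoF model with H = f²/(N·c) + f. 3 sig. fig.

Hyperfocal distance H = f²/(N·c) + f = 12²/(13 × 0.006) + 12 = 144/0.078 + 12 ≈ 1858.2 mm ≈ 1.858 m.
Far limit Df = s·(H − f)/(H − s) = 690 × (1858.2 − 12) / (1858.2 − 690) = 690 × 1846.2 / 1168.2 ≈ 1090.5 mm ≈ 1.09 m.

1.09 m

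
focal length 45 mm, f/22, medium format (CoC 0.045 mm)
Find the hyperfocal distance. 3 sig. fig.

2.09 m

Hyperfocal distance H = f²/(N·c) + f = 45²/(22 × 0.045) + 45 = 2025/0.99 + 45 ≈ 2090.5 mm ≈ 2.09 m.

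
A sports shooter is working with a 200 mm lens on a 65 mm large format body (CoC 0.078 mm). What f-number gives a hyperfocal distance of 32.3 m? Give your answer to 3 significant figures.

f/16

Rearrange H = f²/(N·c) + f for N: N = f² / ((H − f)·c).
N = 200² / ((32300 − 200) × 0.078) = 40000 / 2504 ≈ 16.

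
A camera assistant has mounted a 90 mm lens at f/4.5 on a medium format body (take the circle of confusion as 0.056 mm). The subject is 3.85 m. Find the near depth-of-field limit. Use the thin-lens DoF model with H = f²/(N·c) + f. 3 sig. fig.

Hyperfocal distance H = f²/(N·c) + f = 90²/(4.5 × 0.056) + 90 = 8100/0.252 + 90 ≈ 32232.9 mm ≈ 32.23 m.
Near limit Dn = s·(H − f)/(H + s − 2f) = 3850 × (32232.9 − 90) / (32232.9 + 3850 − 2 × 90) = 3850 × 32142.9 / 35902.9 ≈ 3446.8 mm ≈ 3.45 m.

3.45 m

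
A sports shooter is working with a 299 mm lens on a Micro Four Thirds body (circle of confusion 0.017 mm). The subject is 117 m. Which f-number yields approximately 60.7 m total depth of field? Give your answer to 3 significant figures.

f/11

Write h = H − f = f²/(N·c). The thin-lens limits are Dn = s·h/(h + (s−f)) and Df = s·h/(h − (s−f)), so DoF = Df − Dn = 2·s·(s−f)·h / (h² − (s−f)²).
That is a quadratic in h: DoF·h² − 2·s·(s−f)·h − DoF·(s−f)² = 0 ⇒ h = (s−f)·(s + √(s² + DoF²)) / DoF = 116701 × (117000 + √(117000² + 60700²)) / 60700 = 116701 × (117000 + 131809) / 60700 ≈ 478356 mm.
Then N = f²/(c·h) = 299² / (0.017 × 478356) = 89401 / 8132.1 ≈ 11.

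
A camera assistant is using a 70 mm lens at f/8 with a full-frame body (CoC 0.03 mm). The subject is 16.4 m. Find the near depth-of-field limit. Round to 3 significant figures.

Hyperfocal distance H = f²/(N·c) + f = 70²/(8 × 0.03) + 70 = 4900/0.24 + 70 ≈ 20486.7 mm ≈ 20.49 m.
Near limit Dn = s·(H − f)/(H + s − 2f) = 16400 × (20486.7 − 70) / (20486.7 + 16400 − 2 × 70) = 16400 × 20416.7 / 36746.7 ≈ 9111.9 mm ≈ 9.11 m.

9.11 m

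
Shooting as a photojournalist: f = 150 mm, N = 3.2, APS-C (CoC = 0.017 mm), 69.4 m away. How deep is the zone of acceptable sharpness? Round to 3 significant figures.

Hyperfocal distance H = f²/(N·c) + f = 150²/(3.2 × 0.017) + 150 = 22500/0.0544 + 150 ≈ 413752.9 mm ≈ 413.8 m.
Near limit Dn = s·(H − f)/(H + s − 2f) = 69400 × (413752.9 − 150) / (413752.9 + 69400 − 2 × 150) = 69400 × 413602.9 / 482852.9 ≈ 59447 mm.
Far limit Df = s·(H − f)/(H − s) = 69400 × (413752.9 − 150) / (413752.9 − 69400) = 69400 × 413602.9 / 344352.9 ≈ 83356 mm.
Depth of field = Df − Dn = 83356 − 59447 ≈ 23909 mm ≈ 23.9 m.

23.9 m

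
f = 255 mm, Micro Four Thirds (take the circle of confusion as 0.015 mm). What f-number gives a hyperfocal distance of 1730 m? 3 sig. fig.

f/2.51

Rearrange H = f²/(N·c) + f for N: N = f² / ((H − f)·c).
N = 255² / ((1730000 − 255) × 0.015) = 65025 / 25946 ≈ 2.51.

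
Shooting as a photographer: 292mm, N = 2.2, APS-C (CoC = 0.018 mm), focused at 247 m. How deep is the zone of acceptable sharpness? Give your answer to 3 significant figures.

57.4 m

Hyperfocal distance H = f²/(N·c) + f = 292²/(2.2 × 0.018) + 292 = 85264/0.0396 + 292 ≈ 2153423.3 mm ≈ 2153 m.
Near limit Dn = s·(H − f)/(H + s − 2f) = 247000 × (2153423.3 − 292) / (2153423.3 + 247000 − 2 × 292) = 247000 × 2153131.3 / 2399839.3 ≈ 221608 mm.
Far limit Df = s·(H − f)/(H − s) = 247000 × (2153423.3 − 292) / (2153423.3 − 247000) = 247000 × 2153131.3 / 1906423.3 ≈ 278964 mm.
Depth of field = Df − Dn = 278964 − 221608 ≈ 57356 mm ≈ 57.4 m.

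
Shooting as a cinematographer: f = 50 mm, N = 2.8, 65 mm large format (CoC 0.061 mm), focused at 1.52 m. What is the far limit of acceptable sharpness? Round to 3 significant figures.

Hyperfocal distance H = f²/(N·c) + f = 50²/(2.8 × 0.061) + 50 = 2500/0.1708 + 50 ≈ 14687.0 mm ≈ 14.69 m.
Far limit Df = s·(H − f)/(H − s) = 1520 × (14687.0 − 50) / (14687.0 − 1520) = 1520 × 14637.0 / 13167.0 ≈ 1689.7 mm ≈ 1.69 m.

1.69 m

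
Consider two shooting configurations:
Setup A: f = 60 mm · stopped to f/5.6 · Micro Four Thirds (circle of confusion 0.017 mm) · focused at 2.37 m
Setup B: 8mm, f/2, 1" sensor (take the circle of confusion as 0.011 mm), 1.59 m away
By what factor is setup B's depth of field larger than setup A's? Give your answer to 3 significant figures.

Setup A: H = 60²/(5.6×0.017) + 60 ≈ 37875.1 mm; DoF = Df − Dn = 2524.19 − 2233.56 ≈ 290.63 mm.
Setup B: H = 8²/(2×0.011) + 8 ≈ 2917.1 mm; DoF = Df − Dn = 3485.4 − 1029.9 ≈ 2455.5 mm.
Ratio = 2455.5 / 290.63 ≈ 8.45.

8.45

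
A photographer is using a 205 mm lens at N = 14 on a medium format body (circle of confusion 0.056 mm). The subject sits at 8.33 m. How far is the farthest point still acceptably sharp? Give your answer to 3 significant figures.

9.82 m

Hyperfocal distance H = f²/(N·c) + f = 205²/(14 × 0.056) + 205 = 42025/0.784 + 205 ≈ 53808.3 mm ≈ 53.81 m.
Far limit Df = s·(H − f)/(H − s) = 8330 × (53808.3 − 205) / (53808.3 − 8330) = 8330 × 53603.3 / 45478.3 ≈ 9818.2 mm ≈ 9.82 m.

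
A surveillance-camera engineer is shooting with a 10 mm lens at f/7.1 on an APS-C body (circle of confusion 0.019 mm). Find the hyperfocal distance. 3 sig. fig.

0.751 m

Hyperfocal distance H = f²/(N·c) + f = 10²/(7.1 × 0.019) + 10 = 100/0.1349 + 10 ≈ 751.3 mm ≈ 0.751 m.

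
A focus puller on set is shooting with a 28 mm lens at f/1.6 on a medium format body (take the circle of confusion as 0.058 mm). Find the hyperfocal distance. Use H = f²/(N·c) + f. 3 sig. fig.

8.48 m

Hyperfocal distance H = f²/(N·c) + f = 28²/(1.6 × 0.058) + 28 = 784/0.0928 + 28 ≈ 8476.3 mm ≈ 8.48 m.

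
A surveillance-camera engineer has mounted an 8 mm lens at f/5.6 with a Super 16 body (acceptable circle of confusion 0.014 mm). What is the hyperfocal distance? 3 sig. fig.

Hyperfocal distance H = f²/(N·c) + f = 8²/(5.6 × 0.014) + 8 = 64/0.0784 + 8 ≈ 824.3 mm ≈ 0.824 m.

0.824 m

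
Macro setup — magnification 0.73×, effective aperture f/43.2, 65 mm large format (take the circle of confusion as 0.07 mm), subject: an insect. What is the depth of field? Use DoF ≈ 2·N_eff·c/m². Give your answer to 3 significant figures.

At magnification m, DoF ≈ 2·N_eff·c/m² = 2 × 43.2 × 0.07 / 0.73² = 6.048 / 0.5329 ≈ 11.3 mm.

11.3 mm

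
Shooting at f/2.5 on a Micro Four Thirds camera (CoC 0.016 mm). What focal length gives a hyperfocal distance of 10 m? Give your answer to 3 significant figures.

From H = f²/(N·c) + f, with f ≪ H: f ≈ √(H·N·c) = √(10000 × 2.5 × 0.016) = √400.00 ≈ 20.00 mm.
The +f correction barely moves this — solving exactly, f² + N·c·f − N·c·H = 0 ⇒ f = (−N·c + √((N·c)² + 4·N·c·H))/2 = (−0.04 + √1600.0)/2 ≈ 19.980 mm, so f ≈ 20.0 mm.

20.0 mm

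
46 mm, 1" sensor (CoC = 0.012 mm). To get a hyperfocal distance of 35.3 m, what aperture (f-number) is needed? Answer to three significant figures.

f/5

Rearrange H = f²/(N·c) + f for N: N = f² / ((H − f)·c).
N = 46² / ((35300 − 46) × 0.012) = 2116 / 423.0 ≈ 5.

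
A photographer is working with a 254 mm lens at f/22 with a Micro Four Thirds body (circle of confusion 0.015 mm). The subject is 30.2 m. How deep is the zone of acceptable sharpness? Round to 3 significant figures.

Hyperfocal distance H = f²/(N·c) + f = 254²/(22 × 0.015) + 254 = 64516/0.33 + 254 ≈ 195757.0 mm ≈ 195.8 m.
Near limit Dn = s·(H − f)/(H + s − 2f) = 30200 × (195757.0 − 254) / (195757.0 + 30200 − 2 × 254) = 30200 × 195503.0 / 225449.0 ≈ 26188.6 mm.
Far limit Df = s·(H − f)/(H − s) = 30200 × (195757.0 − 254) / (195757.0 − 30200) = 30200 × 195503.0 / 165557.0 ≈ 35662.6 mm.
Depth of field = Df − Dn = 35662.6 − 26188.6 ≈ 9474.0 mm ≈ 9.47 m.

9.47 m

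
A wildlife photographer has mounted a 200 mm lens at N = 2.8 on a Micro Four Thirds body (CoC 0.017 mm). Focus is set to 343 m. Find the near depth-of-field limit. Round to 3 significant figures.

244 m

Hyperfocal distance H = f²/(N·c) + f = 200²/(2.8 × 0.017) + 200 = 40000/0.0476 + 200 ≈ 840536.1 mm ≈ 840.5 m.
Near limit Dn = s·(H − f)/(H + s − 2f) = 343000 × (840536.1 − 200) / (840536.1 + 343000 − 2 × 200) = 343000 × 840336.1 / 1183136.1 ≈ 243620 mm ≈ 244 m.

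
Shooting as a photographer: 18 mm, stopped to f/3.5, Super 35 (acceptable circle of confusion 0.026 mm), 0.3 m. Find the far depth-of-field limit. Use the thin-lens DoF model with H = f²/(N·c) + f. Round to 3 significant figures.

Hyperfocal distance H = f²/(N·c) + f = 18²/(3.5 × 0.026) + 18 = 324/0.091 + 18 ≈ 3578.4 mm ≈ 3.578 m.
Far limit Df = s·(H − f)/(H − s) = 300 × (3578.4 − 18) / (3578.4 − 300) = 300 × 3560.4 / 3278.4 ≈ 325.80 mm.

326 mm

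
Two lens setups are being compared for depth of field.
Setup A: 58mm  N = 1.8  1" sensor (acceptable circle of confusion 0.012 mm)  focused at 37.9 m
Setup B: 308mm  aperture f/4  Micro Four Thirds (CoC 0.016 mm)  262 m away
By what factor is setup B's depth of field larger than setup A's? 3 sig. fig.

4.88

Setup A: H = 58²/(1.8×0.012) + 58 ≈ 155798.7 mm; DoF = Df − Dn = 50065 − 30491 ≈ 19574 mm.
Setup B: H = 308²/(4×0.016) + 308 ≈ 1482558.0 mm; DoF = Df − Dn = 318174 − 222685 ≈ 95489 mm.
Ratio = 95489 / 19574 ≈ 4.88.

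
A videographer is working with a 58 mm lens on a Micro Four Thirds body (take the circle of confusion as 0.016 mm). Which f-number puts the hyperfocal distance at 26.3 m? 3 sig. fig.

Rearrange H = f²/(N·c) + f for N: N = f² / ((H − f)·c).
N = 58² / ((26300 − 58) × 0.016) = 3364 / 419.9 ≈ 8.01.

f/8.01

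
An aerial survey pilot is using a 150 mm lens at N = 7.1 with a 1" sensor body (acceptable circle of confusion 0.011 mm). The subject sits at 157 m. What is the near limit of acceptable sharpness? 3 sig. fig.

102 m

Hyperfocal distance H = f²/(N·c) + f = 150²/(7.1 × 0.011) + 150 = 22500/0.0781 + 150 ≈ 288242.2 mm ≈ 288.2 m.
Near limit Dn = s·(H − f)/(H + s − 2f) = 157000 × (288242.2 − 150) / (288242.2 + 157000 − 2 × 150) = 157000 × 288092.2 / 444942.2 ≈ 101655 mm ≈ 102 m.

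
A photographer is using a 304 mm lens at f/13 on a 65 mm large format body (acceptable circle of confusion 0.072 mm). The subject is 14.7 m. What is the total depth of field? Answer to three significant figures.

4.38 m

Hyperfocal distance H = f²/(N·c) + f = 304²/(13 × 0.072) + 304 = 92416/0.936 + 304 ≈ 99039.0 mm ≈ 99.04 m.
Near limit Dn = s·(H − f)/(H + s − 2f) = 14700 × (99039.0 − 304) / (99039.0 + 14700 − 2 × 304) = 14700 × 98735.0 / 113131.0 ≈ 12829.4 mm.
Far limit Df = s·(H − f)/(H − s) = 14700 × (99039.0 − 304) / (99039.0 − 14700) = 14700 × 98735.0 / 84339.0 ≈ 17209.2 mm.
Depth of field = Df − Dn = 17209.2 − 12829.4 ≈ 4379.8 mm ≈ 4.38 m.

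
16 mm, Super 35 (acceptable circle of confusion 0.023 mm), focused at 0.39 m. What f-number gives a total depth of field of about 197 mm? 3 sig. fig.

Write h = H − f = f²/(N·c). The thin-lens limits are Dn = s·h/(h + (s−f)) and Df = s·h/(h − (s−f)), so DoF = Df − Dn = 2·s·(s−f)·h / (h² − (s−f)²).
That is a quadratic in h: DoF·h² − 2·s·(s−f)·h − DoF·(s−f)² = 0 ⇒ h = (s−f)·(s + √(s² + DoF²)) / DoF = 374 × (390 + √(390² + 197²)) / 197 = 374 × (390 + 436.931) / 197 ≈ 1569.9 mm.
Then N = f²/(c·h) = 16² / (0.023 × 1569.9) = 256 / 36.108 ≈ 7.09.

f/7.09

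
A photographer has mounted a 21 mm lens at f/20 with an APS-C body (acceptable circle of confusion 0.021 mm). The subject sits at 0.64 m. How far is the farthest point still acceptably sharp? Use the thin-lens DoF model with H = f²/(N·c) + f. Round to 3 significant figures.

Hyperfocal distance H = f²/(N·c) + f = 21²/(20 × 0.021) + 21 = 441/0.42 + 21 ≈ 1071.0 mm ≈ 1.071 m.
Far limit Df = s·(H − f)/(H − s) = 640 × (1071.0 − 21) / (1071.0 − 640) = 640 × 1050.0 / 431.0 ≈ 1559.2 mm ≈ 1.56 m.

1.56 m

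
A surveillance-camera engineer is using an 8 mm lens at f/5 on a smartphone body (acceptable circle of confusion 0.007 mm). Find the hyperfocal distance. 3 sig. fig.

Hyperfocal distance H = f²/(N·c) + f = 8²/(5 × 0.007) + 8 = 64/0.035 + 8 ≈ 1836.6 mm ≈ 1.84 m.

1.84 m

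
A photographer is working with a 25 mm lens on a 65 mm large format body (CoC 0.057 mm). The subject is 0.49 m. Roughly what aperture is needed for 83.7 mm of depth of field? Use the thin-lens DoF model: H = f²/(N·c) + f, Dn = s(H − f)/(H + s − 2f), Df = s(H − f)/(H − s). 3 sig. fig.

Write h = H − f = f²/(N·c). The thin-lens limits are Dn = s·h/(h + (s−f)) and Df = s·h/(h − (s−f)), so DoF = Df − Dn = 2·s·(s−f)·h / (h² − (s−f)²).
That is a quadratic in h: DoF·h² − 2·s·(s−f)·h − DoF·(s−f)² = 0 ⇒ h = (s−f)·(s + √(s² + DoF²)) / DoF = 465 × (490 + √(490² + 83.7²)) / 83.7 = 465 × (490 + 497.097) / 83.7 ≈ 5483.9 mm.
Then N = f²/(c·h) = 25² / (0.057 × 5483.9) = 625 / 312.58 ≈ 2.00.

f/2.00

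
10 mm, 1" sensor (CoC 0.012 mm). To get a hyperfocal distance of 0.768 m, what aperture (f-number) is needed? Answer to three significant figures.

Rearrange H = f²/(N·c) + f for N: N = f² / ((H − f)·c).
N = 10² / ((768 − 10) × 0.012) = 100 / 9.096 ≈ 11.

f/11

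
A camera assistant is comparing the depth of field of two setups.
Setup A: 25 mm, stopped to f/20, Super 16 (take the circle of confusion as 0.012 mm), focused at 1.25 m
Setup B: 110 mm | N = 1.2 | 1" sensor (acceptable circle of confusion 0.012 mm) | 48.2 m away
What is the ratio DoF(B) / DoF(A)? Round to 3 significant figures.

3.67

Setup A: H = 25²/(20×0.012) + 25 ≈ 2629.2 mm; DoF = Df − Dn = 2360.3 − 850.1 ≈ 1510.2 mm.
Setup B: H = 110²/(1.2×0.012) + 110 ≈ 840387.8 mm; DoF = Df − Dn = 51126.0 − 45590.8 ≈ 5535.2 mm.
Ratio = 5535.2 / 1510.2 ≈ 3.67.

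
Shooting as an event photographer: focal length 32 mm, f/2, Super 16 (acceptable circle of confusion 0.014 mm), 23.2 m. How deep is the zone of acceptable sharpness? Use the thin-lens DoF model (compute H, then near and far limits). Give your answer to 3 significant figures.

Hyperfocal distance H = f²/(N·c) + f = 32²/(2 × 0.014) + 32 = 1024/0.028 + 32 ≈ 36603.4 mm ≈ 36.60 m.
Near limit Dn = s·(H − f)/(H + s − 2f) = 23200 × (36603.4 − 32) / (36603.4 + 23200 − 2 × 32) = 23200 × 36571.4 / 59739.4 ≈ 14203 mm.
Far limit Df = s·(H − f)/(H − s) = 23200 × (36603.4 − 32) / (36603.4 − 23200) = 23200 × 36571.4 / 13403.4 ≈ 63302 mm.
Depth of field = Df − Dn = 63302 − 14203 ≈ 49099 mm ≈ 49.1 m.

49.1 m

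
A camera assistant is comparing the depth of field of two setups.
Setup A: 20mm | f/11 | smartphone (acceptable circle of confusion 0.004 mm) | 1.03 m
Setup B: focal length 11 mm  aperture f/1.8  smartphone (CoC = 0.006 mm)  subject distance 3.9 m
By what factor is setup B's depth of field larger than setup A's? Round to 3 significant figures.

Setup A: H = 20²/(11×0.004) + 20 ≈ 9110.9 mm; DoF = Df − Dn = 1158.74 − 927.01 ≈ 231.73 mm.
Setup B: H = 11²/(1.8×0.006) + 11 ≈ 11214.7 mm; DoF = Df − Dn = 5973.5 − 2895.1 ≈ 3078.4 mm.
Ratio = 3078.4 / 231.73 ≈ 13.3.

13.3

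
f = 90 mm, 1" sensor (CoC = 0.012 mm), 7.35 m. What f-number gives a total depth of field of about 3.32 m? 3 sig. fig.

f/20

Write h = H − f = f²/(N·c). The thin-lens limits are Dn = s·h/(h + (s−f)) and Df = s·h/(h − (s−f)), so DoF = Df − Dn = 2·s·(s−f)·h / (h² − (s−f)²).
That is a quadratic in h: DoF·h² − 2·s·(s−f)·h − DoF·(s−f)² = 0 ⇒ h = (s−f)·(s + √(s² + DoF²)) / DoF = 7260 × (7350 + √(7350² + 3320²)) / 3320 = 7260 × (7350 + 8065.04) / 3320 ≈ 33709 mm.
Then N = f²/(c·h) = 90² / (0.012 × 33709) = 8100 / 404.51 ≈ 20.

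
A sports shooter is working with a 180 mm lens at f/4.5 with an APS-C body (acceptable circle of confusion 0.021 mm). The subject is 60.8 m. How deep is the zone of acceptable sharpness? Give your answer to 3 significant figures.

Hyperfocal distance H = f²/(N·c) + f = 180²/(4.5 × 0.021) + 180 = 32400/0.0945 + 180 ≈ 343037.1 mm ≈ 343.0 m.
Near limit Dn = s·(H − f)/(H + s − 2f) = 60800 × (343037.1 − 180) / (343037.1 + 60800 − 2 × 180) = 60800 × 342857.1 / 403477.1 ≈ 51665 mm.
Far limit Df = s·(H − f)/(H − s) = 60800 × (343037.1 − 180) / (343037.1 − 60800) = 60800 × 342857.1 / 282237.1 ≈ 73859 mm.
Depth of field = Df − Dn = 73859 − 51665 ≈ 22194 mm ≈ 22.2 m.

22.2 m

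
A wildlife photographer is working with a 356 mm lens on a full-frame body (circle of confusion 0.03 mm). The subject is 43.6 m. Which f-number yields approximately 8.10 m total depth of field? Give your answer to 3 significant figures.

Write h = H − f = f²/(N·c). The thin-lens limits are Dn = s·h/(h + (s−f)) and Df = s·h/(h − (s−f)), so DoF = Df − Dn = 2·s·(s−f)·h / (h² − (s−f)²).
That is a quadratic in h: DoF·h² − 2·s·(s−f)·h − DoF·(s−f)² = 0 ⇒ h = (s−f)·(s + √(s² + DoF²)) / DoF = 43244 × (43600 + √(43600² + 8100²)) / 8100 = 43244 × (43600 + 44346.0) / 8100 ≈ 469523 mm.
Then N = f²/(c·h) = 356² / (0.03 × 469523) = 126736 / 14086 ≈ 9.

f/9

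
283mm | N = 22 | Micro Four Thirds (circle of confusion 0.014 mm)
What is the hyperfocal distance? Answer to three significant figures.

Hyperfocal distance H = f²/(N·c) + f = 283²/(22 × 0.014) + 283 = 80089/0.308 + 283 ≈ 260312.2 mm ≈ 260 m.

260 m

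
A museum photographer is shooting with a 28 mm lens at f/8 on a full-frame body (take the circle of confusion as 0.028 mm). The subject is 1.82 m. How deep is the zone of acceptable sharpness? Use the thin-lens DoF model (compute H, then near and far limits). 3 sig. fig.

Hyperfocal distance H = f²/(N·c) + f = 28²/(8 × 0.028) + 28 = 784/0.224 + 28 ≈ 3528.0 mm ≈ 3.528 m.
Near limit Dn = s·(H − f)/(H + s − 2f) = 1820 × (3528.0 − 28) / (3528.0 + 1820 − 2 × 28) = 1820 × 3500.0 / 5292.0 ≈ 1203.7 mm.
Far limit Df = s·(H − f)/(H − s) = 1820 × (3528.0 − 28) / (3528.0 − 1820) = 1820 × 3500.0 / 1708.0 ≈ 3729.5 mm.
Depth of field = Df − Dn = 3729.5 − 1203.7 ≈ 2525.8 mm ≈ 2.53 m.

2.53 m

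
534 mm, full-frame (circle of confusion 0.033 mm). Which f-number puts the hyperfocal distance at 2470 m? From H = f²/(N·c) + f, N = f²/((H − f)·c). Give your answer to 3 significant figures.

f/3.50

Rearrange H = f²/(N·c) + f for N: N = f² / ((H − f)·c).
N = 534² / ((2470000 − 534) × 0.033) = 285156 / 81492 ≈ 3.50.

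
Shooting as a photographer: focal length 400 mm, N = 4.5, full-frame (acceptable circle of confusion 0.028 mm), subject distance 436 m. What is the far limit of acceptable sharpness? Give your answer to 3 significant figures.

664 m

Hyperfocal distance H = f²/(N·c) + f = 400²/(4.5 × 0.028) + 400 = 160000/0.126 + 400 ≈ 1270241.3 mm ≈ 1270 m.
Far limit Df = s·(H − f)/(H − s) = 436000 × (1270241.3 − 400) / (1270241.3 − 436000) = 436000 × 1269841.3 / 834241.3 ≈ 663658 mm ≈ 664 m.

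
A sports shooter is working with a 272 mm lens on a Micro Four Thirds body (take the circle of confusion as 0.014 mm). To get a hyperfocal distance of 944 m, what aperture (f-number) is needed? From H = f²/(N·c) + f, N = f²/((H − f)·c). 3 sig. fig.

Rearrange H = f²/(N·c) + f for N: N = f² / ((H − f)·c).
N = 272² / ((944000 − 272) × 0.014) = 73984 / 13212 ≈ 5.60.

f/5.60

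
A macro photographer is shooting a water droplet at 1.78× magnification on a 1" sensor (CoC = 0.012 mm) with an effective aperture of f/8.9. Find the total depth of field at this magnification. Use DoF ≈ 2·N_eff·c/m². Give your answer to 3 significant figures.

At magnification m, DoF ≈ 2·N_eff·c/m² = 2 × 8.9 × 0.012 / 1.78² = 0.2136 / 3.168 ≈ 0.0674 mm.

0.0674 mm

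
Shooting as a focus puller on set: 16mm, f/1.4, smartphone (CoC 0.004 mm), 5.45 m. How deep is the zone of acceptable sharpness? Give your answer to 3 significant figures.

1.31 m

Hyperfocal distance H = f²/(N·c) + f = 16²/(1.4 × 0.004) + 16 = 256/0.0056 + 16 ≈ 45730.3 mm ≈ 45.73 m.
Near limit Dn = s·(H − f)/(H + s − 2f) = 5450 × (45730.3 − 16) / (45730.3 + 5450 − 2 × 16) = 5450 × 45714.3 / 51148.3 ≈ 4871.0 mm.
Far limit Df = s·(H − f)/(H − s) = 5450 × (45730.3 − 16) / (45730.3 − 5450) = 5450 × 45714.3 / 40280.3 ≈ 6185.2 mm.
Depth of field = Df − Dn = 6185.2 − 4871.0 ≈ 1314.2 mm ≈ 1.31 m.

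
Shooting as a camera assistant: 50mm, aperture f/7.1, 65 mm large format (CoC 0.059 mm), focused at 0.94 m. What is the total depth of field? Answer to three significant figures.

Hyperfocal distance H = f²/(N·c) + f = 50²/(7.1 × 0.059) + 50 = 2500/0.4189 + 50 ≈ 6018.0 mm ≈ 6.018 m.
Near limit Dn = s·(H − f)/(H + s − 2f) = 940 × (6018.0 − 50) / (6018.0 + 940 − 2 × 50) = 940 × 5968.0 / 6858.0 ≈ 818.01 mm.
Far limit Df = s·(H − f)/(H − s) = 940 × (6018.0 − 50) / (6018.0 − 940) = 940 × 5968.0 / 5078.0 ≈ 1104.75 mm.
Depth of field = Df − Dn = 1104.75 − 818.01 ≈ 286.74 mm.

287 mm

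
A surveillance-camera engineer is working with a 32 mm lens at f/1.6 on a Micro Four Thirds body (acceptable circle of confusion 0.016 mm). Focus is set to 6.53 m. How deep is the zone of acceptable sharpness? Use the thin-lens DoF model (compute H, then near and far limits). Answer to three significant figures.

Hyperfocal distance H = f²/(N·c) + f = 32²/(1.6 × 0.016) + 32 = 1024/0.0256 + 32 ≈ 40032.0 mm ≈ 40.03 m.
Near limit Dn = s·(H − f)/(H + s − 2f) = 6530 × (40032.0 − 32) / (40032.0 + 6530 − 2 × 32) = 6530 × 40000.0 / 46498.0 ≈ 5617.4 mm.
Far limit Df = s·(H − f)/(H − s) = 6530 × (40032.0 − 32) / (40032.0 − 6530) = 6530 × 40000.0 / 33502.0 ≈ 7796.5 mm.
Depth of field = Df − Dn = 7796.5 − 5617.4 ≈ 2179.1 mm ≈ 2.18 m.

2.18 m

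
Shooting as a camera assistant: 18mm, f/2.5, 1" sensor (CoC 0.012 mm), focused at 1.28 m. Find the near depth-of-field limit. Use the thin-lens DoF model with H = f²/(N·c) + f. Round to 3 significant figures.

Hyperfocal distance H = f²/(N·c) + f = 18²/(2.5 × 0.012) + 18 = 324/0.03 + 18 ≈ 10818.0 mm ≈ 10.82 m.
Near limit Dn = s·(H − f)/(H + s − 2f) = 1280 × (10818.0 − 18) / (10818.0 + 1280 − 2 × 18) = 1280 × 10800.0 / 12062.0 ≈ 1146.1 mm ≈ 1.15 m.

1.15 m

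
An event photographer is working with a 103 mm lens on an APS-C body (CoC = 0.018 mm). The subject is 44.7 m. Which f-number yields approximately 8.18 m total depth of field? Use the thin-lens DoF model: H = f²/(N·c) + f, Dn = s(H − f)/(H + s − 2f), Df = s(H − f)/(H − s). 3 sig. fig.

Write h = H − f = f²/(N·c). The thin-lens limits are Dn = s·h/(h + (s−f)) and Df = s·h/(h − (s−f)), so DoF = Df − Dn = 2·s·(s−f)·h / (h² − (s−f)²).
That is a quadratic in h: DoF·h² − 2·s·(s−f)·h − DoF·(s−f)² = 0 ⇒ h = (s−f)·(s + √(s² + DoF²)) / DoF = 44597 × (44700 + √(44700² + 8180²)) / 8180 = 44597 × (44700 + 45442.3) / 8180 ≈ 491452 mm.
Then N = f²/(c·h) = 103² / (0.018 × 491452) = 10609 / 8846.1 ≈ 1.20.

f/1.20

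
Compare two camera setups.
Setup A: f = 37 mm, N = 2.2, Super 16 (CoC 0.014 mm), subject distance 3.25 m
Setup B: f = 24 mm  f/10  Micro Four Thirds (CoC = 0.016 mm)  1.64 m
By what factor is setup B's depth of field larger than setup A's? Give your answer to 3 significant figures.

Setup A: H = 37²/(2.2×0.014) + 37 ≈ 44485.1 mm; DoF = Df − Dn = 3503.24 − 3030.91 ≈ 472.33 mm.
Setup B: H = 24²/(10×0.016) + 24 ≈ 3624.0 mm; DoF = Df − Dn = 2975.8 − 1131.9 ≈ 1843.9 mm.
Ratio = 1843.9 / 472.33 ≈ 3.90.

3.90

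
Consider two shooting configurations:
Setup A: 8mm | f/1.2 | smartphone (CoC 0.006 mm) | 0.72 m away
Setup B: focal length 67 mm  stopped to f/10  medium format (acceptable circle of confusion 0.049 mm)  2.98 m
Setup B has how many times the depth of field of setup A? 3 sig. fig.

18.2

Setup A: H = 8²/(1.2×0.006) + 8 ≈ 8896.9 mm; DoF = Df − Dn = 782.69 − 666.60 ≈ 116.09 mm.
Setup B: H = 67²/(10×0.049) + 67 ≈ 9228.2 mm; DoF = Df − Dn = 4369.3 − 2261.1 ≈ 2108.2 mm.
Ratio = 2108.2 / 116.09 ≈ 18.2.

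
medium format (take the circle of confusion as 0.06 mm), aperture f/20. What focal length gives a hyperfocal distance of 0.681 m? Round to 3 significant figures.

28.0 mm

From H = f²/(N·c) + f, with f ≪ H: f ≈ √(H·N·c) = √(681 × 20 × 0.06) = √817.20 ≈ 28.59 mm.
Exact: f² + N·c·f − N·c·H = 0 ⇒ f = (−N·c + √((N·c)² + 4·N·c·H))/2 = (−1.2 + √3270.2)/2 ≈ 27.993 mm ≈ 28.0 mm.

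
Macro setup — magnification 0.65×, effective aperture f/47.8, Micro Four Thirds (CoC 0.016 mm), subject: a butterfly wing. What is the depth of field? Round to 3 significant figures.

3.62 mm

At magnification m, DoF ≈ 2·N_eff·c/m² = 2 × 47.8 × 0.016 / 0.65² = 1.53 / 0.4225 ≈ 3.62 mm.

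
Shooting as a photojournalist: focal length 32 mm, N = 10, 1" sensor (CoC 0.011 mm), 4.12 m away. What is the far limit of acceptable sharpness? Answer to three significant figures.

7.35 m

Hyperfocal distance H = f²/(N·c) + f = 32²/(10 × 0.011) + 32 = 1024/0.11 + 32 ≈ 9341.1 mm ≈ 9.341 m.
Far limit Df = s·(H − f)/(H − s) = 4120 × (9341.1 − 32) / (9341.1 − 4120) = 4120 × 9309.1 / 5221.1 ≈ 7345.9 mm ≈ 7.35 m.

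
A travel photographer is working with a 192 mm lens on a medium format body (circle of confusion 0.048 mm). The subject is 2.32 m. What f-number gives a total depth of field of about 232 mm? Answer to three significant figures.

Write h = H − f = f²/(N·c). The thin-lens limits are Dn = s·h/(h + (s−f)) and Df = s·h/(h − (s−f)), so DoF = Df − Dn = 2·s·(s−f)·h / (h² − (s−f)²).
That is a quadratic in h: DoF·h² − 2·s·(s−f)·h − DoF·(s−f)² = 0 ⇒ h = (s−f)·(s + √(s² + DoF²)) / DoF = 2128 × (2320 + √(2320² + 232²)) / 232 = 2128 × (2320 + 2331.57) / 232 ≈ 42666 mm.
Then N = f²/(c·h) = 192² / (0.048 × 42666) = 36864 / 2048.0 ≈ 18.

f/18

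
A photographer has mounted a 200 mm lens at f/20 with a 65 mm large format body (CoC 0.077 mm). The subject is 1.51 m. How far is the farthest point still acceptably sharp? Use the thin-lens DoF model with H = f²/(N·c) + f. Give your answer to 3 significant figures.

Hyperfocal distance H = f²/(N·c) + f = 200²/(20 × 0.077) + 200 = 40000/1.54 + 200 ≈ 26174.0 mm ≈ 26.17 m.
Far limit Df = s·(H − f)/(H − s) = 1510 × (26174.0 − 200) / (26174.0 − 1510) = 1510 × 25974.0 / 24664.0 ≈ 1590.2 mm ≈ 1.59 m.

1.59 m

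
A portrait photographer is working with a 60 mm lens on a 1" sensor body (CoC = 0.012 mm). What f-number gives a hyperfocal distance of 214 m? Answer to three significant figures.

Rearrange H = f²/(N·c) + f for N: N = f² / ((H − f)·c).
N = 60² / ((214000 − 60) × 0.012) = 3600 / 2567 ≈ 1.40.

f/1.40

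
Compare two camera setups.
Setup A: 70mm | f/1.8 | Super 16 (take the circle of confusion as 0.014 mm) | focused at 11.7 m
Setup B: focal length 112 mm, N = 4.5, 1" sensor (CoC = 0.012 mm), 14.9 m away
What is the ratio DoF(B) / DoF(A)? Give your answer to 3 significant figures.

Setup A: H = 70²/(1.8×0.014) + 70 ≈ 194514.4 mm; DoF = Df − Dn = 12444.3 − 11039.7 ≈ 1404.6 mm.
Setup B: H = 112²/(4.5×0.012) + 112 ≈ 232408.3 mm; DoF = Df − Dn = 15913.0 − 14008.2 ≈ 1904.8 mm.
Ratio = 1904.8 / 1404.6 ≈ 1.36.

1.36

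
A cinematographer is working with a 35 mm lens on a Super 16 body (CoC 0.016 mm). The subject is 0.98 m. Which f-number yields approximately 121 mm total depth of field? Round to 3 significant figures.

f/4.98

Write h = H − f = f²/(N·c). The thin-lens limits are Dn = s·h/(h + (s−f)) and Df = s·h/(h − (s−f)), so DoF = Df − Dn = 2·s·(s−f)·h / (h² − (s−f)²).
That is a quadratic in h: DoF·h² − 2·s·(s−f)·h − DoF·(s−f)² = 0 ⇒ h = (s−f)·(s + √(s² + DoF²)) / DoF = 945 × (980 + √(980² + 121²)) / 121 = 945 × (980 + 987.442) / 121 ≈ 15366 mm.
Then N = f²/(c·h) = 35² / (0.016 × 15366) = 1225 / 245.85 ≈ 4.98.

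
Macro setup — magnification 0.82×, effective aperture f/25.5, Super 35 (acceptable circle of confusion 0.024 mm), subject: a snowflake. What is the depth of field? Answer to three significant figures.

At magnification m, DoF ≈ 2·N_eff·c/m² = 2 × 25.5 × 0.024 / 0.82² = 1.224 / 0.6724 ≈ 1.82 mm.

1.82 mm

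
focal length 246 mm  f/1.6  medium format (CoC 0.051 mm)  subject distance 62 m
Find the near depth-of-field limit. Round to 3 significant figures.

57.2 m

Hyperfocal distance H = f²/(N·c) + f = 246²/(1.6 × 0.051) + 246 = 60516/0.0816 + 246 ≈ 741863.6 mm ≈ 741.9 m.
Near limit Dn = s·(H − f)/(H + s − 2f) = 62000 × (741863.6 − 246) / (741863.6 + 62000 − 2 × 246) = 62000 × 741617.6 / 803371.6 ≈ 57234 mm ≈ 57.2 m.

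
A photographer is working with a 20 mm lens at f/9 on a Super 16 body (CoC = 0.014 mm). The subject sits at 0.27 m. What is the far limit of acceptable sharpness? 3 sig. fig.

293 mm

Hyperfocal distance H = f²/(N·c) + f = 20²/(9 × 0.014) + 20 = 400/0.126 + 20 ≈ 3194.6 mm ≈ 3.195 m.
Far limit Df = s·(H − f)/(H − s) = 270 × (3194.6 − 20) / (3194.6 − 270) = 270 × 3174.6 / 2924.6 ≈ 293.08 mm.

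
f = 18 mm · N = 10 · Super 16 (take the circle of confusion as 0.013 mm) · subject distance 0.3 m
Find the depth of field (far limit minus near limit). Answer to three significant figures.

68.8 mm

Hyperfocal distance H = f²/(N·c) + f = 18²/(10 × 0.013) + 18 = 324/0.13 + 18 ≈ 2510.3 mm ≈ 2.510 m.
Near limit Dn = s·(H − f)/(H + s − 2f) = 300 × (2510.3 − 18) / (2510.3 + 300 − 2 × 18) = 300 × 2492.3 / 2774.3 ≈ 269.506 mm.
Far limit Df = s·(H − f)/(H − s) = 300 × (2510.3 − 18) / (2510.3 − 300) = 300 × 2492.3 / 2210.3 ≈ 338.275 mm.
Depth of field = Df − Dn = 338.275 − 269.506 ≈ 68.769 mm.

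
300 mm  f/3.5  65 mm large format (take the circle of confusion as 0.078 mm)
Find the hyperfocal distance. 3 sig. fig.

Hyperfocal distance H = f²/(N·c) + f = 300²/(3.5 × 0.078) + 300 = 90000/0.273 + 300 ≈ 329970.3 mm ≈ 330 m.

330 m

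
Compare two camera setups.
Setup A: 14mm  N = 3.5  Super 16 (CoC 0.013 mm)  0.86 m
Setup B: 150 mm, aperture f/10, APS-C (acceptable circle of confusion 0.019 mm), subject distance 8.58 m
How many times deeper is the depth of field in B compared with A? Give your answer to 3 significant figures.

Setup A: H = 14²/(3.5×0.013) + 14 ≈ 4321.7 mm; DoF = Df − Dn = 1070.17 − 718.83 ≈ 351.34 mm.
Setup B: H = 150²/(10×0.019) + 150 ≈ 118571.1 mm; DoF = Df − Dn = 9237.6 − 8009.8 ≈ 1227.8 mm.
Ratio = 1227.8 / 351.34 ≈ 3.49.

3.49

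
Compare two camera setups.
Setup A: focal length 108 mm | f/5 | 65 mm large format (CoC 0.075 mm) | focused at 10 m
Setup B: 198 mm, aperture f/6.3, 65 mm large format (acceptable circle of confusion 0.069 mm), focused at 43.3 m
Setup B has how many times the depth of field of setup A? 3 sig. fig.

7.58

Setup A: H = 108²/(5×0.075) + 108 ≈ 31212.0 mm; DoF = Df − Dn = 14663.4 − 7587.1 ≈ 7076.3 mm.
Setup B: H = 198²/(6.3×0.069) + 198 ≈ 90384.3 mm; DoF = Df − Dn = 82938 − 29298 ≈ 53640 mm.
Ratio = 53640 / 7076.3 ≈ 7.58.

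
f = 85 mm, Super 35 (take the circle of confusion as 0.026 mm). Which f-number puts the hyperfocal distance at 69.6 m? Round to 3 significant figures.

f/4

Rearrange H = f²/(N·c) + f for N: N = f² / ((H − f)·c).
N = 85² / ((69600 − 85) × 0.026) = 7225 / 1807 ≈ 4.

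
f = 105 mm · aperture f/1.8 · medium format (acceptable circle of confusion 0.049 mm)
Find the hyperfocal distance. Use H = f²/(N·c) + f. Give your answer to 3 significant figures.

125 m

Hyperfocal distance H = f²/(N·c) + f = 105²/(1.8 × 0.049) + 105 = 11025/0.0882 + 105 ≈ 125105.0 mm ≈ 125 m.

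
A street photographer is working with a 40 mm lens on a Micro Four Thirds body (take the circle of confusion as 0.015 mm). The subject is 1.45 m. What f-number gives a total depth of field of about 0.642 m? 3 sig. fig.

f/16

Write h = H − f = f²/(N·c). The thin-lens limits are Dn = s·h/(h + (s−f)) and Df = s·h/(h − (s−f)), so DoF = Df − Dn = 2·s·(s−f)·h / (h² − (s−f)²).
That is a quadratic in h: DoF·h² − 2·s·(s−f)·h − DoF·(s−f)² = 0 ⇒ h = (s−f)·(s + √(s² + DoF²)) / DoF = 1410 × (1450 + √(1450² + 642²)) / 642 = 1410 × (1450 + 1585.77) / 642 ≈ 6667.3 mm.
Then N = f²/(c·h) = 40² / (0.015 × 6667.3) = 1600 / 100.01 ≈ 16.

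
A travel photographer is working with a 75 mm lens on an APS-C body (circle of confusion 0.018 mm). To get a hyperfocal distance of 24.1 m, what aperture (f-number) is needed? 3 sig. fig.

f/13

Rearrange H = f²/(N·c) + f for N: N = f² / ((H − f)·c).
N = 75² / ((24100 − 75) × 0.018) = 5625 / 432.4 ≈ 13.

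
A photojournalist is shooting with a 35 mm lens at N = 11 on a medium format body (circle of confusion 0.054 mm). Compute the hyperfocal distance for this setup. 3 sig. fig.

Hyperfocal distance H = f²/(N·c) + f = 35²/(11 × 0.054) + 35 = 1225/0.594 + 35 ≈ 2097.3 mm ≈ 2.10 m.

2.10 m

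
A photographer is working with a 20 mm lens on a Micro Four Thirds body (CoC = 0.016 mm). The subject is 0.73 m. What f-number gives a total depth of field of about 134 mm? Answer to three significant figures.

Write h = H − f = f²/(N·c). The thin-lens limits are Dn = s·h/(h + (s−f)) and Df = s·h/(h − (s−f)), so DoF = Df − Dn = 2·s·(s−f)·h / (h² − (s−f)²).
That is a quadratic in h: DoF·h² − 2·s·(s−f)·h − DoF·(s−f)² = 0 ⇒ h = (s−f)·(s + √(s² + DoF²)) / DoF = 710 × (730 + √(730² + 134²)) / 134 = 710 × (730 + 742.197) / 134 ≈ 7800.4 mm.
Then N = f²/(c·h) = 20² / (0.016 × 7800.4) = 400 / 124.81 ≈ 3.20.

f/3.20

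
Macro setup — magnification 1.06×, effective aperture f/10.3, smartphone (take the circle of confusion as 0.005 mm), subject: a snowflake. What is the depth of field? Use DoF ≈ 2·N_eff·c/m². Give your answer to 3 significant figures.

0.0917 mm

At magnification m, DoF ≈ 2·N_eff·c/m² = 2 × 10.3 × 0.005 / 1.06² = 0.103 / 1.124 ≈ 0.0917 mm.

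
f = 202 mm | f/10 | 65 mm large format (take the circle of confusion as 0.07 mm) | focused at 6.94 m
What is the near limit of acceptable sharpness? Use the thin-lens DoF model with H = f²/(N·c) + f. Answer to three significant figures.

6.22 m

Hyperfocal distance H = f²/(N·c) + f = 202²/(10 × 0.07) + 202 = 40804/0.7 + 202 ≈ 58493.4 mm ≈ 58.49 m.
Near limit Dn = s·(H − f)/(H + s − 2f) = 6940 × (58493.4 − 202) / (58493.4 + 6940 − 2 × 202) = 6940 × 58291.4 / 65029.4 ≈ 6220.9 mm ≈ 6.22 m.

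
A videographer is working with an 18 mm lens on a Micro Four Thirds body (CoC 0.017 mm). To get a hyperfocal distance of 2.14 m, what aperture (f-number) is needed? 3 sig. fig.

f/8.98

Rearrange H = f²/(N·c) + f for N: N = f² / ((H − f)·c).
N = 18² / ((2140 − 18) × 0.017) = 324 / 36.07 ≈ 8.98.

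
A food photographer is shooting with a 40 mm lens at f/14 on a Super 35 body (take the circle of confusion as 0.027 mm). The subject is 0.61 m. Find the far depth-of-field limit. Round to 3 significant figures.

Hyperfocal distance H = f²/(N·c) + f = 40²/(14 × 0.027) + 40 = 1600/0.378 + 40 ≈ 4272.8 mm ≈ 4.273 m.
Far limit Df = s·(H − f)/(H − s) = 610 × (4272.8 − 40) / (4272.8 − 610) = 610 × 4232.8 / 3662.8 ≈ 704.93 mm ≈ 0.705 m.

0.705 m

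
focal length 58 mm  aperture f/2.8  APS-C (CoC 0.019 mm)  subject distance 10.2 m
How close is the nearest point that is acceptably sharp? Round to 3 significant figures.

8.79 m

Hyperfocal distance H = f²/(N·c) + f = 58²/(2.8 × 0.019) + 58 = 3364/0.0532 + 58 ≈ 63291.1 mm ≈ 63.29 m.
Near limit Dn = s·(H − f)/(H + s − 2f) = 10200 × (63291.1 − 58) / (63291.1 + 10200 − 2 × 58) = 10200 × 63233.1 / 73375.1 ≈ 8790.1 mm ≈ 8.79 m.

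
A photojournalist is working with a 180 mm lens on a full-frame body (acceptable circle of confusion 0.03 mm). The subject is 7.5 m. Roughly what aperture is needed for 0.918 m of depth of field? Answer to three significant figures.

f/9

Write h = H − f = f²/(N·c). The thin-lens limits are Dn = s·h/(h + (s−f)) and Df = s·h/(h − (s−f)), so DoF = Df − Dn = 2·s·(s−f)·h / (h² − (s−f)²).
That is a quadratic in h: DoF·h² − 2·s·(s−f)·h − DoF·(s−f)² = 0 ⇒ h = (s−f)·(s + √(s² + DoF²)) / DoF = 7320 × (7500 + √(7500² + 918²)) / 918 = 7320 × (7500 + 7555.97) / 918 ≈ 120054 mm.
Then N = f²/(c·h) = 180² / (0.03 × 120054) = 32400 / 3601.6 ≈ 9.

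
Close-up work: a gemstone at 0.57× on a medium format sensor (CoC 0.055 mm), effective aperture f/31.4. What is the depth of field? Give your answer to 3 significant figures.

10.6 mm

At magnification m, DoF ≈ 2·N_eff·c/m² = 2 × 31.4 × 0.055 / 0.57² = 3.454 / 0.3249 ≈ 10.6 mm.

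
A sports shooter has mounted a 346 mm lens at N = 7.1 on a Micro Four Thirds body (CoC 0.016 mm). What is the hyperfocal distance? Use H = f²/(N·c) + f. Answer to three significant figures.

Hyperfocal distance H = f²/(N·c) + f = 346²/(7.1 × 0.016) + 346 = 119716/0.1136 + 346 ≈ 1054184.0 mm ≈ 1050 m.

1050 m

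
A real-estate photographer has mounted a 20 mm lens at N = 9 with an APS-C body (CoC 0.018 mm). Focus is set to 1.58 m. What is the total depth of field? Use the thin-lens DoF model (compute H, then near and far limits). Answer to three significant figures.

Hyperfocal distance H = f²/(N·c) + f = 20²/(9 × 0.018) + 20 = 400/0.162 + 20 ≈ 2489.1 mm ≈ 2.489 m.
Near limit Dn = s·(H − f)/(H + s − 2f) = 1580 × (2489.1 − 20) / (2489.1 + 1580 − 2 × 20) = 1580 × 2469.1 / 4029.1 ≈ 968.3 mm.
Far limit Df = s·(H − f)/(H − s) = 1580 × (2489.1 − 20) / (2489.1 − 1580) = 1580 × 2469.1 / 909.1 ≈ 4291.1 mm.
Depth of field = Df − Dn = 4291.1 − 968.3 ≈ 3322.8 mm ≈ 3.32 m.

3.32 m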